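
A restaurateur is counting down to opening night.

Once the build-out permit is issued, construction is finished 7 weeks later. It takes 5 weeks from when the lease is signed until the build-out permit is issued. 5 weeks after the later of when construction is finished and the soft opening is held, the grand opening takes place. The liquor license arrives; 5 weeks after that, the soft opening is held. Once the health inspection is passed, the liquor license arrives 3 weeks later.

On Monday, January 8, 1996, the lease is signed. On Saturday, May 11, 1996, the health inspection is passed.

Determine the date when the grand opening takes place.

The lease is signed: Jan 8, 1996.
The build-out permit is issued: Jan 8, 1996 + 5 weeks = Feb 12, 1996.
Construction is finished: Feb 12, 1996 + 7 weeks = Apr 1, 1996.
The health inspection is passed: May 11, 1996.
The liquor license arrives: May 11, 1996 + 3 weeks = Jun 1, 1996.
The soft opening is held: Jun 1, 1996 + 5 weeks = Jul 6, 1996.
Both prerequisites met — construction is finished (Apr 1, 1996), the soft opening is held (Jul 6, 1996); the later is Jul 6, 1996.
The grand opening takes place: Jul 6, 1996 + 5 weeks = Aug 10, 1996.

Saturday, August 10, 1996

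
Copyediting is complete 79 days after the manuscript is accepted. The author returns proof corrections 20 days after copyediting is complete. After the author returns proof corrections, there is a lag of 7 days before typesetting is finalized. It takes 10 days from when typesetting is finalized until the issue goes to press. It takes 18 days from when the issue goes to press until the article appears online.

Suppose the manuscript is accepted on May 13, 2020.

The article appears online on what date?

September 24, 2020

The manuscript is accepted: May 13, 2020.
Copyediting is complete: May 13, 2020 + 79 days = Jul 31, 2020.
The author returns proof corrections: Jul 31, 2020 + 20 days = Aug 20, 2020.
Typesetting is finalized: Aug 20, 2020 + 7 days = Aug 27, 2020.
The issue goes to press: Aug 27, 2020 + 10 days = Sep 6, 2020.
The article appears online: Sep 6, 2020 + 18 days = Sep 24, 2020.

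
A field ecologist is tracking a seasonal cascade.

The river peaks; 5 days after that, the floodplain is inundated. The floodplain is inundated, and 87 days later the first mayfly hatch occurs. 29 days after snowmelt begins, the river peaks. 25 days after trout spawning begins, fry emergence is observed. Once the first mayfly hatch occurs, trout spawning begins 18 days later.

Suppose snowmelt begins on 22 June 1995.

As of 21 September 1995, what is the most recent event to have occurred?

Snowmelt begins: Jun 22, 1995.
The river peaks: Jun 22, 1995 + 29 days = Jul 21, 1995.
The floodplain is inundated: Jul 21, 1995 + 5 days = Jul 26, 1995.
The first mayfly hatch occurs: Jul 26, 1995 + 87 days = Oct 21, 1995.
Trout spawning begins: Oct 21, 1995 + 18 days = Nov 8, 1995.
Fry emergence is observed: Nov 8, 1995 + 25 days = Dec 3, 1995.
Sep 21, 1995 falls between when the floodplain is inundated (Jul 26, 1995) and when the first mayfly hatch occurs (Oct 21, 1995).

The floodplain is inundated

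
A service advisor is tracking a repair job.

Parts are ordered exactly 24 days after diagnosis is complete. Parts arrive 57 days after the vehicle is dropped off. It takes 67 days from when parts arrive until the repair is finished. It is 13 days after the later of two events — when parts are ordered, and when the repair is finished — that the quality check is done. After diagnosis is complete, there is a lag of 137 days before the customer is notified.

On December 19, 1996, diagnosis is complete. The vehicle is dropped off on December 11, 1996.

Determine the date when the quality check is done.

Diagnosis is complete: Dec 19, 1996.
Parts are ordered: Dec 19, 1996 + 24 days = Jan 12, 1997.
The vehicle is dropped off: Dec 11, 1996.
Parts arrive: Dec 11, 1996 + 57 days = Feb 6, 1997.
The repair is finished: Feb 6, 1997 + 67 days = Apr 14, 1997.
Both prerequisites met — parts are ordered (Jan 12, 1997), the repair is finished (Apr 14, 1997); the later is Apr 14, 1997.
The quality check is done: Apr 14, 1997 + 13 days = Apr 27, 1997.

April 27, 1997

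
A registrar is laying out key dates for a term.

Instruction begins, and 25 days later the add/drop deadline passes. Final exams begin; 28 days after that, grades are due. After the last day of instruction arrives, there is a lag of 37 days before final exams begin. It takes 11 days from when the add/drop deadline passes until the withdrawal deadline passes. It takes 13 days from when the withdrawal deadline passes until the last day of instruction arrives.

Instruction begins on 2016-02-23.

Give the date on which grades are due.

Instruction begins: Feb 23, 2016.
The add/drop deadline passes: Feb 23, 2016 + 25 days = Mar 19, 2016.
The withdrawal deadline passes: Mar 19, 2016 + 11 days = Mar 30, 2016.
The last day of instruction arrives: Mar 30, 2016 + 13 days = Apr 12, 2016.
Final exams begin: Apr 12, 2016 + 37 days = May 19, 2016.
Grades are due: May 19, 2016 + 28 days = Jun 16, 2016.

2016-06-16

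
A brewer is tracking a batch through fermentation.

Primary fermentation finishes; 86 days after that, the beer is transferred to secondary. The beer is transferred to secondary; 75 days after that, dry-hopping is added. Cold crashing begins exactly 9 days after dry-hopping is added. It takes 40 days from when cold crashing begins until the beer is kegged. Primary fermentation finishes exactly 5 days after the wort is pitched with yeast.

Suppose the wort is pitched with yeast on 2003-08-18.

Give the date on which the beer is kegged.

The wort is pitched with yeast: Aug 18, 2003.
Primary fermentation finishes: Aug 18, 2003 + 5 days = Aug 23, 2003.
The beer is transferred to secondary: Aug 23, 2003 + 86 days = Nov 17, 2003.
Dry-hopping is added: Nov 17, 2003 + 75 days = Jan 31, 2004.
Cold crashing begins: Jan 31, 2004 + 9 days = Feb 9, 2004.
The beer is kegged: Feb 9, 2004 + 40 days = Mar 20, 2004.

2004-03-20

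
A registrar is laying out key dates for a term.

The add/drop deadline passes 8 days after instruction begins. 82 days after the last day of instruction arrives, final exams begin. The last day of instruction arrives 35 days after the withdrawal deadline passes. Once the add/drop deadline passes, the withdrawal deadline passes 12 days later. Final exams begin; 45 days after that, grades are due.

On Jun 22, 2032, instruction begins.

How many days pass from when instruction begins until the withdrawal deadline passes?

Causal path: instruction begins → the add/drop deadline passes → the withdrawal deadline passes.
Total delay along the path: 8 + 12 = 20 days.

20 days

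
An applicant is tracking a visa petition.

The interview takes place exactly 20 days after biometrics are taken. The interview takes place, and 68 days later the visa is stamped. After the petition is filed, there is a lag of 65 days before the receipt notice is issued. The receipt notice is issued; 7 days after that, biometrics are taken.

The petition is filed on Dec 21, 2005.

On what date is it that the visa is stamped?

The petition is filed: Dec 21, 2005.
The receipt notice is issued: Dec 21, 2005 + 65 days = Feb 24, 2006.
Biometrics are taken: Feb 24, 2006 + 7 days = Mar 3, 2006.
The interview takes place: Mar 3, 2006 + 20 days = Mar 23, 2006.
The visa is stamped: Mar 23, 2006 + 68 days = May 30, 2006.

May 30, 2006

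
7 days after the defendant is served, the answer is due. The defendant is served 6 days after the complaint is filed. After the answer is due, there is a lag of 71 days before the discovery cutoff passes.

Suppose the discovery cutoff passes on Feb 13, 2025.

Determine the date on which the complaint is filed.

The discovery cutoff passes: Feb 13, 2025.
The answer is due: Feb 13, 2025 − 71 days = Dec 4, 2024.
The defendant is served: Dec 4, 2024 − 7 days = Nov 27, 2024.
The complaint is filed: Nov 27, 2024 − 6 days = Nov 21, 2024.

Nov 21, 2024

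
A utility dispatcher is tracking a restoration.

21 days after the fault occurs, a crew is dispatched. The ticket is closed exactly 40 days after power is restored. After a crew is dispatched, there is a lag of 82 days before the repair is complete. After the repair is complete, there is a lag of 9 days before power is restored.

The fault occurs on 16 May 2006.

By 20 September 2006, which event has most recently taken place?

Power is restored

The fault occurs: May 16, 2006.
A crew is dispatched: May 16, 2006 + 21 days = Jun 6, 2006.
The repair is complete: Jun 6, 2006 + 82 days = Aug 27, 2006.
Power is restored: Aug 27, 2006 + 9 days = Sep 5, 2006.
The ticket is closed: Sep 5, 2006 + 40 days = Oct 15, 2006.
Sep 20, 2006 falls between when power is restored (Sep 5, 2006) and when the ticket is closed (Oct 15, 2006).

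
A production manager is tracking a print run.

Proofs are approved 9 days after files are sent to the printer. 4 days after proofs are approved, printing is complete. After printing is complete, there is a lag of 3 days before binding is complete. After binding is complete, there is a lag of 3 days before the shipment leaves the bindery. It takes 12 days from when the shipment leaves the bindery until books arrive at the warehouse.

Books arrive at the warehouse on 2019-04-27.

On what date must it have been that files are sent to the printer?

Books arrive at the warehouse: Apr 27, 2019.
The shipment leaves the bindery: Apr 27, 2019 − 12 days = Apr 15, 2019.
Binding is complete: Apr 15, 2019 − 3 days = Apr 12, 2019.
Printing is complete: Apr 12, 2019 − 3 days = Apr 9, 2019.
Proofs are approved: Apr 9, 2019 − 4 days = Apr 5, 2019.
Files are sent to the printer: Apr 5, 2019 − 9 days = Mar 27, 2019.

2019-03-27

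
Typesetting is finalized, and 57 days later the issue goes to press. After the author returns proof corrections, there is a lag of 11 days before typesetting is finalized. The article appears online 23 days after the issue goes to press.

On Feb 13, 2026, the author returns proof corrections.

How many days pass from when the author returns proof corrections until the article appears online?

91 days

Causal path: the author returns proof corrections → typesetting is finalized → the issue goes to press → the article appears online.
Total delay along the path: 11 + 57 + 23 = 91 days.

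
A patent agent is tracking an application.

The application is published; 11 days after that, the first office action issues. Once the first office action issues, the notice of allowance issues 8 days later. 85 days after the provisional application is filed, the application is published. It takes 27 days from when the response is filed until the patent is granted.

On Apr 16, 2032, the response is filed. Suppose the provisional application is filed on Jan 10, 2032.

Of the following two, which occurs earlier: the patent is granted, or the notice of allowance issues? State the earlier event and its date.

The response is filed: Apr 16, 2032.
The patent is granted: Apr 16, 2032 + 27 days = May 13, 2032.
The provisional application is filed: Jan 10, 2032.
The application is published: Jan 10, 2032 + 85 days = Apr 4, 2032.
The first office action issues: Apr 4, 2032 + 11 days = Apr 15, 2032.
The notice of allowance issues: Apr 15, 2032 + 8 days = Apr 23, 2032.
Comparing: the patent is granted on May 13, 2032 vs the notice of allowance issues on Apr 23, 2032. Earlier: the notice of allowance issues.

The notice of allowance issues — Apr 23, 2032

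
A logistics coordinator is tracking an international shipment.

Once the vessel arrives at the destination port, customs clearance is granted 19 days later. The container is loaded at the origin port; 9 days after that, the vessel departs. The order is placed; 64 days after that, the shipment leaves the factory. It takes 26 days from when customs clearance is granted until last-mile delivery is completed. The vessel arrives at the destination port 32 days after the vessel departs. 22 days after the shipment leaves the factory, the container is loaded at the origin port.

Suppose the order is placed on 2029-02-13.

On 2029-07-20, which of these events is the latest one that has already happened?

The order is placed: Feb 13, 2029.
The shipment leaves the factory: Feb 13, 2029 + 64 days = Apr 18, 2029.
The container is loaded at the origin port: Apr 18, 2029 + 22 days = May 10, 2029.
The vessel departs: May 10, 2029 + 9 days = May 19, 2029.
The vessel arrives at the destination port: May 19, 2029 + 32 days = Jun 20, 2029.
Customs clearance is granted: Jun 20, 2029 + 19 days = Jul 9, 2029.
Last-mile delivery is completed: Jul 9, 2029 + 26 days = Aug 4, 2029.
Jul 20, 2029 falls between when customs clearance is granted (Jul 9, 2029) and when last-mile delivery is completed (Aug 4, 2029).

Customs clearance is granted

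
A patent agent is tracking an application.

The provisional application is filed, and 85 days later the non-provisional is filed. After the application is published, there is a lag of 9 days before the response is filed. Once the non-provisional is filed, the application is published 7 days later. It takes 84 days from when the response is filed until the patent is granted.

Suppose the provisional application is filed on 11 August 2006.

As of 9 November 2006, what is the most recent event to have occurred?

The provisional application is filed: Aug 11, 2006.
The non-provisional is filed: Aug 11, 2006 + 85 days = Nov 4, 2006.
The application is published: Nov 4, 2006 + 7 days = Nov 11, 2006.
The response is filed: Nov 11, 2006 + 9 days = Nov 20, 2006.
The patent is granted: Nov 20, 2006 + 84 days = Feb 12, 2007.
Nov 9, 2006 falls between when the non-provisional is filed (Nov 4, 2006) and when the application is published (Nov 11, 2006).

The non-provisional is filed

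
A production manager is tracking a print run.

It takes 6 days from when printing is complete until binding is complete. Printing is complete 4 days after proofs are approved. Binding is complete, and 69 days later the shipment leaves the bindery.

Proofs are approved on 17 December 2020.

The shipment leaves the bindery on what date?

6 March 2021

Proofs are approved: Dec 17, 2020.
Printing is complete: Dec 17, 2020 + 4 days = Dec 21, 2020.
Binding is complete: Dec 21, 2020 + 6 days = Dec 27, 2020.
The shipment leaves the bindery: Dec 27, 2020 + 69 days = Mar 6, 2021.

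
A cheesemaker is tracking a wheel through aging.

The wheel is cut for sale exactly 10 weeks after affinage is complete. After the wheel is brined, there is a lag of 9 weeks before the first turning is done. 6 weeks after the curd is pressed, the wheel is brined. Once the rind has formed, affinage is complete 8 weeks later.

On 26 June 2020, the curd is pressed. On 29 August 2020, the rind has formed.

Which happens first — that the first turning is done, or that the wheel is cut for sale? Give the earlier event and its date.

The curd is pressed: Jun 26, 2020.
The wheel is brined: Jun 26, 2020 + 6 weeks = Aug 7, 2020.
The first turning is done: Aug 7, 2020 + 9 weeks = Oct 9, 2020.
The rind has formed: Aug 29, 2020.
Affinage is complete: Aug 29, 2020 + 8 weeks = Oct 24, 2020.
The wheel is cut for sale: Oct 24, 2020 + 10 weeks = Jan 2, 2021.
Comparing: the first turning is done on Oct 9, 2020 vs the wheel is cut for sale on Jan 2, 2021. Earlier: the first turning is done.

The first turning is done — 9 October 2020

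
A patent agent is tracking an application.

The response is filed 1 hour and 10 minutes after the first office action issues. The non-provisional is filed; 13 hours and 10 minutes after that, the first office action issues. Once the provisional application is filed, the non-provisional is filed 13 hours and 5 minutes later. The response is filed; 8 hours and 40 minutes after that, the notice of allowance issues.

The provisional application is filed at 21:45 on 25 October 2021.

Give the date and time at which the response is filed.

01:10 on 27 October 2021

The provisional application is filed: 21:45 Oct 25, 2021.
The non-provisional is filed: 21:45 Oct 25, 2021 + 13h05m = 10:50 Oct 26, 2021.
The first office action issues: 10:50 Oct 26, 2021 + 13h10m = 00:00 Oct 27, 2021.
The response is filed: 00:00 Oct 27, 2021 + 1h10m = 01:10 Oct 27, 2021.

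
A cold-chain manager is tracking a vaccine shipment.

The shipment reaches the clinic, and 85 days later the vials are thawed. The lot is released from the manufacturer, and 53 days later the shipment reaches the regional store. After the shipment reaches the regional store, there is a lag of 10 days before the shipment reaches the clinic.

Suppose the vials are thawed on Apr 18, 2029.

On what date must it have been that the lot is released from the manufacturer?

The vials are thawed: Apr 18, 2029.
The shipment reaches the clinic: Apr 18, 2029 − 85 days = Jan 23, 2029.
The shipment reaches the regional store: Jan 23, 2029 − 10 days = Jan 13, 2029.
The lot is released from the manufacturer: Jan 13, 2029 − 53 days = Nov 21, 2028.

Nov 21, 2028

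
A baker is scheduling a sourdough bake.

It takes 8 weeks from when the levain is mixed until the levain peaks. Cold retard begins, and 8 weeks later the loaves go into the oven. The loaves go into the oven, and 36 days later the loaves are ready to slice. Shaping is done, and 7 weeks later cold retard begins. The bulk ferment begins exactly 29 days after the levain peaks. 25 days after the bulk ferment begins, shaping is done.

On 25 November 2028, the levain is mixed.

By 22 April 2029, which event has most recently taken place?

The levain is mixed: Nov 25, 2028.
The levain peaks: Nov 25, 2028 + 8 weeks = Jan 20, 2029.
The bulk ferment begins: Jan 20, 2029 + 29 days = Feb 18, 2029.
Shaping is done: Feb 18, 2029 + 25 days = Mar 15, 2029.
Cold retard begins: Mar 15, 2029 + 7 weeks = May 3, 2029.
The loaves go into the oven: May 3, 2029 + 8 weeks = Jun 28, 2029.
The loaves are ready to slice: Jun 28, 2029 + 36 days = Aug 3, 2029.
Apr 22, 2029 falls between when shaping is done (Mar 15, 2029) and when cold retard begins (May 3, 2029).

Shaping is done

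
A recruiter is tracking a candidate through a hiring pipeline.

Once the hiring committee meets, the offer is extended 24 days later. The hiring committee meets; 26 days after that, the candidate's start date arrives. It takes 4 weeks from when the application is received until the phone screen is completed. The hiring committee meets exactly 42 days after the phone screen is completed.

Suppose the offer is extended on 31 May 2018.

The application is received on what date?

26 February 2018

The offer is extended: May 31, 2018.
The hiring committee meets: May 31, 2018 − 24 days = May 7, 2018.
The phone screen is completed: May 7, 2018 − 42 days = Mar 26, 2018.
The application is received: Mar 26, 2018 − 4 weeks = Feb 26, 2018.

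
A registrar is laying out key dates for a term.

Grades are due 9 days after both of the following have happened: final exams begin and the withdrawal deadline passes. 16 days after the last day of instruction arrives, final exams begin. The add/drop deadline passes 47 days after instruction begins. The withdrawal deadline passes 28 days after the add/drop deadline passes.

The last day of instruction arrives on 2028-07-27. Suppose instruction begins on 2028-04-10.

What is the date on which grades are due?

2028-08-21

The last day of instruction arrives: Jul 27, 2028.
Final exams begin: Jul 27, 2028 + 16 days = Aug 12, 2028.
Instruction begins: Apr 10, 2028.
The add/drop deadline passes: Apr 10, 2028 + 47 days = May 27, 2028.
The withdrawal deadline passes: May 27, 2028 + 28 days = Jun 24, 2028.
Both prerequisites met — final exams begin (Aug 12, 2028), the withdrawal deadline passes (Jun 24, 2028); the later is Aug 12, 2028.
Grades are due: Aug 12, 2028 + 9 days = Aug 21, 2028.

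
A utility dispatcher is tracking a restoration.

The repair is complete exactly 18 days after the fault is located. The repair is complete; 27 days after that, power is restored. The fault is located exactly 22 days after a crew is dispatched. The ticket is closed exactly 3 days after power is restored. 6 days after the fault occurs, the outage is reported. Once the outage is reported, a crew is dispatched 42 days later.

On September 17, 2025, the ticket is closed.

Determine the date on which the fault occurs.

May 22, 2025

The ticket is closed: Sep 17, 2025.
Power is restored: Sep 17, 2025 − 3 days = Sep 14, 2025.
The repair is complete: Sep 14, 2025 − 27 days = Aug 18, 2025.
The fault is located: Aug 18, 2025 − 18 days = Jul 31, 2025.
A crew is dispatched: Jul 31, 2025 − 22 days = Jul 9, 2025.
The outage is reported: Jul 9, 2025 − 42 days = May 28, 2025.
The fault occurs: May 28, 2025 − 6 days = May 22, 2025.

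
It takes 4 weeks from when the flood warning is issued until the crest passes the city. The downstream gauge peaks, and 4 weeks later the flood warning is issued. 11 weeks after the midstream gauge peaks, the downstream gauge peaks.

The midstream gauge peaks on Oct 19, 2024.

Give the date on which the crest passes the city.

The midstream gauge peaks: Oct 19, 2024.
The downstream gauge peaks: Oct 19, 2024 + 11 weeks = Jan 4, 2025.
The flood warning is issued: Jan 4, 2025 + 4 weeks = Feb 1, 2025.
The crest passes the city: Feb 1, 2025 + 4 weeks = Mar 1, 2025.

Mar 1, 2025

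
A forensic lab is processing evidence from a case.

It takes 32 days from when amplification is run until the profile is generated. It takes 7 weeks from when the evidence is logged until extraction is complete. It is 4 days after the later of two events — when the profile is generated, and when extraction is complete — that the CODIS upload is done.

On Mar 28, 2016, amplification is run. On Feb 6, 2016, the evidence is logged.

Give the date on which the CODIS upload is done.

May 3, 2016

Amplification is run: Mar 28, 2016.
The profile is generated: Mar 28, 2016 + 32 days = Apr 29, 2016.
The evidence is logged: Feb 6, 2016.
Extraction is complete: Feb 6, 2016 + 7 weeks = Mar 26, 2016.
Both prerequisites met — the profile is generated (Apr 29, 2016), extraction is complete (Mar 26, 2016); the later is Apr 29, 2016.
The CODIS upload is done: Apr 29, 2016 + 4 days = May 3, 2016.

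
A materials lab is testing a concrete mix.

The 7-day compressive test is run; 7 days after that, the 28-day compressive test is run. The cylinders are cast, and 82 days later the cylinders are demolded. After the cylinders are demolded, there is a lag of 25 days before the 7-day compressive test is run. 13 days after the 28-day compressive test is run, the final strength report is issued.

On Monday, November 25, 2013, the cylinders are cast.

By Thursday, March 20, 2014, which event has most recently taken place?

The cylinders are cast: Nov 25, 2013.
The cylinders are demolded: Nov 25, 2013 + 82 days = Feb 15, 2014.
The 7-day compressive test is run: Feb 15, 2014 + 25 days = Mar 12, 2014.
The 28-day compressive test is run: Mar 12, 2014 + 7 days = Mar 19, 2014.
The final strength report is issued: Mar 19, 2014 + 13 days = Apr 1, 2014.
Mar 20, 2014 falls between when the 28-day compressive test is run (Mar 19, 2014) and when the final strength report is issued (Apr 1, 2014).

The 28-day compressive test is run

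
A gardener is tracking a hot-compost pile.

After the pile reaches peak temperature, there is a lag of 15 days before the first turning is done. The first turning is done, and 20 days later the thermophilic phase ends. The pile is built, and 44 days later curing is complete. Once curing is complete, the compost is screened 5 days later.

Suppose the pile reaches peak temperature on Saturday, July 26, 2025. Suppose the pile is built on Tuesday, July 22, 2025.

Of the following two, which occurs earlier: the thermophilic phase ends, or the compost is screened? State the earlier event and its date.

The thermophilic phase ends — Saturday, August 30, 2025

The pile reaches peak temperature: Jul 26, 2025.
The first turning is done: Jul 26, 2025 + 15 days = Aug 10, 2025.
The thermophilic phase ends: Aug 10, 2025 + 20 days = Aug 30, 2025.
The pile is built: Jul 22, 2025.
Curing is complete: Jul 22, 2025 + 44 days = Sep 4, 2025.
The compost is screened: Sep 4, 2025 + 5 days = Sep 9, 2025.
Comparing: the thermophilic phase ends on Aug 30, 2025 vs the compost is screened on Sep 9, 2025. Earlier: the thermophilic phase ends.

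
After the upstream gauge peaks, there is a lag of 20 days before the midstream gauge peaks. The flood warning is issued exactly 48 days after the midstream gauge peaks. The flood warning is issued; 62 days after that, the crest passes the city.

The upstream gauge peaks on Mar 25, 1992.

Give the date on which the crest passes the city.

The upstream gauge peaks: Mar 25, 1992.
The midstream gauge peaks: Mar 25, 1992 + 20 days = Apr 14, 1992.
The flood warning is issued: Apr 14, 1992 + 48 days = Jun 1, 1992.
The crest passes the city: Jun 1, 1992 + 62 days = Aug 2, 1992.

Aug 2, 1992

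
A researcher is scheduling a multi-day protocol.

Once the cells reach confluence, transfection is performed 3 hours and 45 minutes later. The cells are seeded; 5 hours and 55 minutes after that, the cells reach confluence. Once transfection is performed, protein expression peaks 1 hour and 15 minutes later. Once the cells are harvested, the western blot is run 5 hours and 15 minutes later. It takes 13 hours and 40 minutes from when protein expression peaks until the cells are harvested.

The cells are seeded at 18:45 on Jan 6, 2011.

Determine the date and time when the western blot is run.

00:35 on Jan 8, 2011

The cells are seeded: 18:45 Jan 6, 2011.
The cells reach confluence: 18:45 Jan 6, 2011 + 5h55m = 00:40 Jan 7, 2011.
Transfection is performed: 00:40 Jan 7, 2011 + 3h45m = 04:25 Jan 7, 2011.
Protein expression peaks: 04:25 Jan 7, 2011 + 1h15m = 05:40 Jan 7, 2011.
The cells are harvested: 05:40 Jan 7, 2011 + 13h40m = 19:20 Jan 7, 2011.
The western blot is run: 19:20 Jan 7, 2011 + 5h15m = 00:35 Jan 8, 2011.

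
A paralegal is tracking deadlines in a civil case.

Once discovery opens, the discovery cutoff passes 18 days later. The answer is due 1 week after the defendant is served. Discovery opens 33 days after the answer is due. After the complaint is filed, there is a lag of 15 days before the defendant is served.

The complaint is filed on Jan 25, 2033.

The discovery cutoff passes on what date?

Apr 8, 2033

The complaint is filed: Jan 25, 2033.
The defendant is served: Jan 25, 2033 + 15 days = Feb 9, 2033.
The answer is due: Feb 9, 2033 + 1 week = Feb 16, 2033.
Discovery opens: Feb 16, 2033 + 33 days = Mar 21, 2033.
The discovery cutoff passes: Mar 21, 2033 + 18 days = Apr 8, 2033.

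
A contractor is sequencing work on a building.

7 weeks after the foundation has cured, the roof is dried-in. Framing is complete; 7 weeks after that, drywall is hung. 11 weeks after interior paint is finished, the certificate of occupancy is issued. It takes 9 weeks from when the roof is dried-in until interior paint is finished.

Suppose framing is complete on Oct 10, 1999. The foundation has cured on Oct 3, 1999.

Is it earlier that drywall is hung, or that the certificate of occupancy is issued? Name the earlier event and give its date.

Framing is complete: Oct 10, 1999.
Drywall is hung: Oct 10, 1999 + 7 weeks = Nov 28, 1999.
The foundation has cured: Oct 3, 1999.
The roof is dried-in: Oct 3, 1999 + 7 weeks = Nov 21, 1999.
Interior paint is finished: Nov 21, 1999 + 9 weeks = Jan 23, 2000.
The certificate of occupancy is issued: Jan 23, 2000 + 11 weeks = Apr 9, 2000.
Comparing: drywall is hung on Nov 28, 1999 vs the certificate of occupancy is issued on Apr 9, 2000. Earlier: drywall is hung.

Drywall is hung — Nov 28, 1999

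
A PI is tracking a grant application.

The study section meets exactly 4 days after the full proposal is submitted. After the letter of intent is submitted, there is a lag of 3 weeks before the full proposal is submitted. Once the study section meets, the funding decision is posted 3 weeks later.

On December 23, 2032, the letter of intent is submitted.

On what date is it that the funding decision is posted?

February 7, 2033

The letter of intent is submitted: Dec 23, 2032.
The full proposal is submitted: Dec 23, 2032 + 3 weeks = Jan 13, 2033.
The study section meets: Jan 13, 2033 + 4 days = Jan 17, 2033.
The funding decision is posted: Jan 17, 2033 + 3 weeks = Feb 7, 2033.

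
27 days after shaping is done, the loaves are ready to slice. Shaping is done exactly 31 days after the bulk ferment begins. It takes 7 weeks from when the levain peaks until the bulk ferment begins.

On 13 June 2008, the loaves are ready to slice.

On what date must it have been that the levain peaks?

The loaves are ready to slice: Jun 13, 2008.
Shaping is done: Jun 13, 2008 − 27 days = May 17, 2008.
The bulk ferment begins: May 17, 2008 − 31 days = Apr 16, 2008.
The levain peaks: Apr 16, 2008 − 7 weeks = Feb 27, 2008.

27 February 2008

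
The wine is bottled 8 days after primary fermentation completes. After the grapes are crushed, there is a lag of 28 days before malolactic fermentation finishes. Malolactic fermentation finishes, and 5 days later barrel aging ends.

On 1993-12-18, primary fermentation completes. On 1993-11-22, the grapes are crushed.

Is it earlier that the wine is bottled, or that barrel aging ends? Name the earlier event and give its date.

Primary fermentation completes: Dec 18, 1993.
The wine is bottled: Dec 18, 1993 + 8 days = Dec 26, 1993.
The grapes are crushed: Nov 22, 1993.
Malolactic fermentation finishes: Nov 22, 1993 + 28 days = Dec 20, 1993.
Barrel aging ends: Dec 20, 1993 + 5 days = Dec 25, 1993.
Comparing: the wine is bottled on Dec 26, 1993 vs barrel aging ends on Dec 25, 1993. Earlier: barrel aging ends.

Barrel aging ends — 1993-12-25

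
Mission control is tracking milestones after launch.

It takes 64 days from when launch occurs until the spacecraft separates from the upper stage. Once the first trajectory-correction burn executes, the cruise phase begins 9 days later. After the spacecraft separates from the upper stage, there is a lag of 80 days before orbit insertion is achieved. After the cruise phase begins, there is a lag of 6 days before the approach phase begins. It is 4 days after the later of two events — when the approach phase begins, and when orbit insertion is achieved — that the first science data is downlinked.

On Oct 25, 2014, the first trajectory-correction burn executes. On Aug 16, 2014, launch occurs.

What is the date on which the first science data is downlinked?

Jan 11, 2015

The first trajectory-correction burn executes: Oct 25, 2014.
The cruise phase begins: Oct 25, 2014 + 9 days = Nov 3, 2014.
The approach phase begins: Nov 3, 2014 + 6 days = Nov 9, 2014.
Launch occurs: Aug 16, 2014.
The spacecraft separates from the upper stage: Aug 16, 2014 + 64 days = Oct 19, 2014.
Orbit insertion is achieved: Oct 19, 2014 + 80 days = Jan 7, 2015.
Both prerequisites met — the approach phase begins (Nov 9, 2014), orbit insertion is achieved (Jan 7, 2015); the later is Jan 7, 2015.
The first science data is downlinked: Jan 7, 2015 + 4 days = Jan 11, 2015.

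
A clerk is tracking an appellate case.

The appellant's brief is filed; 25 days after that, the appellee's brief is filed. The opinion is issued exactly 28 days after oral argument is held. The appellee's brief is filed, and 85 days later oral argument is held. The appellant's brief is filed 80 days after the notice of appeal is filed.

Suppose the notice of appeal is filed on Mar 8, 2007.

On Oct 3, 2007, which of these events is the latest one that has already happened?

Oral argument is held

The notice of appeal is filed: Mar 8, 2007.
The appellant's brief is filed: Mar 8, 2007 + 80 days = May 27, 2007.
The appellee's brief is filed: May 27, 2007 + 25 days = Jun 21, 2007.
Oral argument is held: Jun 21, 2007 + 85 days = Sep 14, 2007.
The opinion is issued: Sep 14, 2007 + 28 days = Oct 12, 2007.
Oct 3, 2007 falls between when oral argument is held (Sep 14, 2007) and when the opinion is issued (Oct 12, 2007).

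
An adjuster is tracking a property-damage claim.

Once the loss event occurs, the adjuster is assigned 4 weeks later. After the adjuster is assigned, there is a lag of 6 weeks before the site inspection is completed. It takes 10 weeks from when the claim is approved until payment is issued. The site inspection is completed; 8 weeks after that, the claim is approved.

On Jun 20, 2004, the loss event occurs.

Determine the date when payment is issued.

Jan 2, 2005

The loss event occurs: Jun 20, 2004.
The adjuster is assigned: Jun 20, 2004 + 4 weeks = Jul 18, 2004.
The site inspection is completed: Jul 18, 2004 + 6 weeks = Aug 29, 2004.
The claim is approved: Aug 29, 2004 + 8 weeks = Oct 24, 2004.
Payment is issued: Oct 24, 2004 + 10 weeks = Jan 2, 2005.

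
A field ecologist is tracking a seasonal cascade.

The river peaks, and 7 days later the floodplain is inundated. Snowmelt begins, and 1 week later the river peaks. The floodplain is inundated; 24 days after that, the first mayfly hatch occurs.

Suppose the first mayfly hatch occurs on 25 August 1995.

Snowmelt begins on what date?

18 July 1995

The first mayfly hatch occurs: Aug 25, 1995.
The floodplain is inundated: Aug 25, 1995 − 24 days = Aug 1, 1995.
The river peaks: Aug 1, 1995 − 7 days = Jul 25, 1995.
Snowmelt begins: Jul 25, 1995 − 1 week = Jul 18, 1995.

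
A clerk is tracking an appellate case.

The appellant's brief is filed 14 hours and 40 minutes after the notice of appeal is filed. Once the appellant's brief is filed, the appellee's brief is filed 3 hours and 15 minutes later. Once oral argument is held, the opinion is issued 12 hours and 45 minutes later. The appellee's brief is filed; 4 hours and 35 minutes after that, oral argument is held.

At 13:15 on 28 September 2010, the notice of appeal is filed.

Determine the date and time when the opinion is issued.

00:30 on 30 September 2010

The notice of appeal is filed: 13:15 Sep 28, 2010.
The appellant's brief is filed: 13:15 Sep 28, 2010 + 14h40m = 03:55 Sep 29, 2010.
The appellee's brief is filed: 03:55 Sep 29, 2010 + 3h15m = 07:10 Sep 29, 2010.
Oral argument is held: 07:10 Sep 29, 2010 + 4h35m = 11:45 Sep 29, 2010.
The opinion is issued: 11:45 Sep 29, 2010 + 12h45m = 00:30 Sep 30, 2010.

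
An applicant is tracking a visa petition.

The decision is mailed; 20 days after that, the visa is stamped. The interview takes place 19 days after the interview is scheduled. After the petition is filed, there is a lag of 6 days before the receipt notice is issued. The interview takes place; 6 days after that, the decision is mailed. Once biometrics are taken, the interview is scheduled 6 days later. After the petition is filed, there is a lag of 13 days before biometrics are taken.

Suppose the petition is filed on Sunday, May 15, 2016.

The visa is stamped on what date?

The petition is filed: May 15, 2016.
Biometrics are taken: May 15, 2016 + 13 days = May 28, 2016.
The interview is scheduled: May 28, 2016 + 6 days = Jun 3, 2016.
The interview takes place: Jun 3, 2016 + 19 days = Jun 22, 2016.
The decision is mailed: Jun 22, 2016 + 6 days = Jun 28, 2016.
The visa is stamped: Jun 28, 2016 + 20 days = Jul 18, 2016.

Monday, July 18, 2016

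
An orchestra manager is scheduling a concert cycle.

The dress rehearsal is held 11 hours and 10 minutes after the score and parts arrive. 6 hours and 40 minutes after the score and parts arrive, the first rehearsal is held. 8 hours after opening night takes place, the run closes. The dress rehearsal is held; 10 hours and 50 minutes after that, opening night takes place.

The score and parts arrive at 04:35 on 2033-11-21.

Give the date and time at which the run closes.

10:35 on 2033-11-22

The score and parts arrive: 04:35 Nov 21, 2033.
The dress rehearsal is held: 04:35 Nov 21, 2033 + 11h10m = 15:45 Nov 21, 2033.
Opening night takes place: 15:45 Nov 21, 2033 + 10h50m = 02:35 Nov 22, 2033.
The run closes: 02:35 Nov 22, 2033 + 8h = 10:35 Nov 22, 2033.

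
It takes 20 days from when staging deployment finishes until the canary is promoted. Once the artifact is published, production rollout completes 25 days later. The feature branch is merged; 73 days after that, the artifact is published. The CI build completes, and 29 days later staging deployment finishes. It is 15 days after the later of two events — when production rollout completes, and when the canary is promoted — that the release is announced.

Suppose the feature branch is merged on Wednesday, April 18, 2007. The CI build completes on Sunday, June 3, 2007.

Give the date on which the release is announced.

Thursday, August 9, 2007

The feature branch is merged: Apr 18, 2007.
The artifact is published: Apr 18, 2007 + 73 days = Jun 30, 2007.
Production rollout completes: Jun 30, 2007 + 25 days = Jul 25, 2007.
The CI build completes: Jun 3, 2007.
Staging deployment finishes: Jun 3, 2007 + 29 days = Jul 2, 2007.
The canary is promoted: Jul 2, 2007 + 20 days = Jul 22, 2007.
Both prerequisites met — production rollout completes (Jul 25, 2007), the canary is promoted (Jul 22, 2007); the later is Jul 25, 2007.
The release is announced: Jul 25, 2007 + 15 days = Aug 9, 2007.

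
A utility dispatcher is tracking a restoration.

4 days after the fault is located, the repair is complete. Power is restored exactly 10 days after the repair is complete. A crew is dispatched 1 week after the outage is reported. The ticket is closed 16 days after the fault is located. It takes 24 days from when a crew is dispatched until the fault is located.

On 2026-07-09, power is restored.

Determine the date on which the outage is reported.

2026-05-25

Power is restored: Jul 9, 2026.
The repair is complete: Jul 9, 2026 − 10 days = Jun 29, 2026.
The fault is located: Jun 29, 2026 − 4 days = Jun 25, 2026.
A crew is dispatched: Jun 25, 2026 − 24 days = Jun 1, 2026.
The outage is reported: Jun 1, 2026 − 1 week = May 25, 2026.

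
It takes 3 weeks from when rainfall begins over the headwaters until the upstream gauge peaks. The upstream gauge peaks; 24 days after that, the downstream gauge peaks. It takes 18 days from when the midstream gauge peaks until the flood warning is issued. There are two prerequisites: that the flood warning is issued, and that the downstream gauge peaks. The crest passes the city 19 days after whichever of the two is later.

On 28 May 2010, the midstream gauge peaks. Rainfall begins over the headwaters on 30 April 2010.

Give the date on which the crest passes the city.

The midstream gauge peaks: May 28, 2010.
The flood warning is issued: May 28, 2010 + 18 days = Jun 15, 2010.
Rainfall begins over the headwaters: Apr 30, 2010.
The upstream gauge peaks: Apr 30, 2010 + 3 weeks = May 21, 2010.
The downstream gauge peaks: May 21, 2010 + 24 days = Jun 14, 2010.
Both prerequisites met — the flood warning is issued (Jun 15, 2010), the downstream gauge peaks (Jun 14, 2010); the later is Jun 15, 2010.
The crest passes the city: Jun 15, 2010 + 19 days = Jul 4, 2010.

4 July 2010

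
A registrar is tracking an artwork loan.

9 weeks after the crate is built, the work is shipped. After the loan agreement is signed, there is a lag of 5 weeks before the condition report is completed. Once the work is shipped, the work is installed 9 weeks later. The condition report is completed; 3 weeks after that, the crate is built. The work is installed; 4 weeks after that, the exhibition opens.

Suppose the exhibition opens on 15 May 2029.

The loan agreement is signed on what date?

The exhibition opens: May 15, 2029.
The work is installed: May 15, 2029 − 4 weeks = Apr 17, 2029.
The work is shipped: Apr 17, 2029 − 9 weeks = Feb 13, 2029.
The crate is built: Feb 13, 2029 − 9 weeks = Dec 12, 2028.
The condition report is completed: Dec 12, 2028 − 3 weeks = Nov 21, 2028.
The loan agreement is signed: Nov 21, 2028 − 5 weeks = Oct 17, 2028.

17 October 2028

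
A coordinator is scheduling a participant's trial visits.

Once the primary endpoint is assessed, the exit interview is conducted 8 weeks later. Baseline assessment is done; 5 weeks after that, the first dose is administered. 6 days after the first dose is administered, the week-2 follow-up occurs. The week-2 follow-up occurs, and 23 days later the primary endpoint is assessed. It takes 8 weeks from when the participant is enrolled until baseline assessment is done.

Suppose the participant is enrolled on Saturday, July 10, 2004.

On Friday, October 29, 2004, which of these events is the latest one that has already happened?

The week-2 follow-up occurs

The participant is enrolled: Jul 10, 2004.
Baseline assessment is done: Jul 10, 2004 + 8 weeks = Sep 4, 2004.
The first dose is administered: Sep 4, 2004 + 5 weeks = Oct 9, 2004.
The week-2 follow-up occurs: Oct 9, 2004 + 6 days = Oct 15, 2004.
The primary endpoint is assessed: Oct 15, 2004 + 23 days = Nov 7, 2004.
The exit interview is conducted: Nov 7, 2004 + 8 weeks = Jan 2, 2005.
Oct 29, 2004 falls between when the week-2 follow-up occurs (Oct 15, 2004) and when the primary endpoint is assessed (Nov 7, 2004).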